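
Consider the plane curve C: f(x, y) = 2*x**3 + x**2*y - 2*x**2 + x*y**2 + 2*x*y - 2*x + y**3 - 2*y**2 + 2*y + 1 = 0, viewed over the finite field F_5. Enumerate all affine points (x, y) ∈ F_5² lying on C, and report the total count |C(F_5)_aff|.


Affine F_5-points: {(0, 2), (2, 0), (3, 1)}; count = 3.

For each of the 25 pairs (x, y) ∈ F_5², evaluate f(x, y) mod 5. Record the zeros.
  x = 0: [0↦1, 1↦2, 2↦0, 3↦1, 4↦1]  zeros at y ∈ {2}
  x = 1: [0↦4, 1↦4, 2↦3, 3↦2, 4↦2]  zeros at y ∈ ∅
  x = 2: [0↦0, 1↦1, 2↦3, 3↦2, 4↦4]  zeros at y ∈ {0}
  x = 3: [0↦1, 1↦0, 2↦2, 3↦3, 4↦4]  zeros at y ∈ {1}
  x = 4: [0↦4, 1↦3, 2↦2, 3↦2, 4↦4]  zeros at y ∈ ∅
Collecting zeros: affine points = {(0, 2), (2, 0), (3, 1)}.
Total count |C(F_5)_aff| = 3.


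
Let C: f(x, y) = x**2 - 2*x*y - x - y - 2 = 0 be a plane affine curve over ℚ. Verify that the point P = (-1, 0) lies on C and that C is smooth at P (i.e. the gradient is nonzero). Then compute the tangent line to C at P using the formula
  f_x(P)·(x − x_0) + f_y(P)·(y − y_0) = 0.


Tangent line at P: -3*x + y - 3 = 0.

Step 1: f(-1, 0) = 0, so P lies on C.
Step 2: partial derivatives
  f_x(x, y) = 2*x - 2*y - 1, f_y(x, y) = -2*x - 1.
  f_x(P) = -3, f_y(P) = 1 (gradient nonzero, so P is smooth).
Step 3: tangent line at P: -3·(x − -1) + 1·(y − 0) = 0.
Expanding: -3*x + y - 3 = 0.


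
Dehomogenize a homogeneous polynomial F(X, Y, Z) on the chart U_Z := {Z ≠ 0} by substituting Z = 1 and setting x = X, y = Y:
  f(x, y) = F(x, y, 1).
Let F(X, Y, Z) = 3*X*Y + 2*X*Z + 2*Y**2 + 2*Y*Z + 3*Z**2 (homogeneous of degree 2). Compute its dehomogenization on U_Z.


f(x, y) = 3*x*y + 2*x + 2*y**2 + 2*y + 3

On U_Z we set Z = 1. Each monomial c·X^i·Y^j·Z^k in F becomes c·x^i·y^j·1^k = c·x^i·y^j.
Substituting Z = 1: F(X, Y, 1) = 3*x*y + 2*x + 2*y**2 + 2*y + 3.
Note: deg(f) ≤ deg(F) = 2; strict inequality happens when F is divisible by Z (lost terms).


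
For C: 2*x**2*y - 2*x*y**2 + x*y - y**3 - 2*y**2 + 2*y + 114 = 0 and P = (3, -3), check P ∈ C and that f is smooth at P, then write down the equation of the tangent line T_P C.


Tangent line at P: -57*x + 44*y + 303 = 0.

Step 1: f(3, -3) = 0, so P lies on C.
Step 2: partial derivatives
  f_x(x, y) = 4*x*y - 2*y**2 + y, f_y(x, y) = 2*x**2 - 4*x*y + x - 3*y**2 - 4*y + 2.
  f_x(P) = -57, f_y(P) = 44 (gradient nonzero, so P is smooth).
Step 3: tangent line at P: -57·(x − 3) + 44·(y − -3) = 0.
Expanding: -57*x + 44*y + 303 = 0.


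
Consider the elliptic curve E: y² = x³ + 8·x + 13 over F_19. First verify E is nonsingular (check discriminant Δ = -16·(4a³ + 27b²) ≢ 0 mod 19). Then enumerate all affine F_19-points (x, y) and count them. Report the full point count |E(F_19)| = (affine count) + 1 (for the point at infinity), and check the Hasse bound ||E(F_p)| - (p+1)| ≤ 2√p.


Affine points = {(3, 8), (3, 11), (5, 8), (5, 11), (6, 7), (6, 12), (8, 0), (9, 4), (9, 15), (11, 8), (11, 11), (14, 0), (16, 0), (18, 2), (18, 17)}; affine count = 15; |E(F_19)| = 16.

Discriminant check: Δ ∝ 4a³ + 27b² = 4·8³ + 27·13² = 4·512 + 27·169 ≡ 18 (mod 19). Nonzero ⇒ E is nonsingular.
For each x ∈ F_19, compute rhs = x³ + 8·x + 13 mod 19, then count y ∈ F_19 with y² ≡ rhs.
  x = 0: rhs = 13, matching y values: none (0 points).
  x = 1: rhs = 3, matching y values: none (0 points).
  x = 2: rhs = 18, matching y values: none (0 points).
  x = 3: rhs = 7, matching y values: 8, 11 (2 points).
  x = 4: rhs = 14, matching y values: none (0 points).
  x = 5: rhs = 7, matching y values: 8, 11 (2 points).
  x = 6: rhs = 11, matching y values: 7, 12 (2 points).
  x = 7: rhs = 13, matching y values: none (0 points).
  x = 8: rhs = 0, matching y values: 0 (1 points).
  x = 9: rhs = 16, matching y values: 4, 15 (2 points).
  x = 10: rhs = 10, matching y values: none (0 points).
  x = 11: rhs = 7, matching y values: 8, 11 (2 points).
  x = 12: rhs = 13, matching y values: none (0 points).
  x = 13: rhs = 15, matching y values: none (0 points).
  x = 14: rhs = 0, matching y values: 0 (1 points).
  x = 15: rhs = 12, matching y values: none (0 points).
  x = 16: rhs = 0, matching y values: 0 (1 points).
  x = 17: rhs = 8, matching y values: none (0 points).
  x = 18: rhs = 4, matching y values: 2, 17 (2 points).
Total affine count: 15.
Full point count |E(F_19)| = 15 + 1 = 16.
Hasse bound: |16 − (19+1)| = |-4| = 4 ≤ 2√19 ≈ 8.7178 ✓.


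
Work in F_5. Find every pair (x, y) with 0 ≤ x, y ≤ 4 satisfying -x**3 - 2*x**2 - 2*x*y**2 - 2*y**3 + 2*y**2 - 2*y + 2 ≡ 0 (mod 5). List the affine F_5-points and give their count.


Affine F_5-points: {(0, 1), (0, 2), (0, 3), (1, 1), (2, 1)}; count = 5.

For each of the 25 pairs (x, y) ∈ F_5², evaluate f(x, y) mod 5. Record the zeros.
  x = 0: [0↦2, 1↦0, 2↦0, 3↦0, 4↦3]  zeros at y ∈ {1, 2, 3}
  x = 1: [0↦4, 1↦0, 2↦4, 3↦4, 4↦3]  zeros at y ∈ {1}
  x = 2: [0↦1, 1↦0, 2↦3, 3↦3, 4↦3]  zeros at y ∈ {1}
  x = 3: [0↦2, 1↦4, 2↦1, 3↦1, 4↦2]  zeros at y ∈ ∅
  x = 4: [0↦1, 1↦1, 2↦2, 3↦2, 4↦4]  zeros at y ∈ ∅
Collecting zeros: affine points = {(0, 1), (0, 2), (0, 3), (1, 1), (2, 1)}.
Total count |C(F_5)_aff| = 5.


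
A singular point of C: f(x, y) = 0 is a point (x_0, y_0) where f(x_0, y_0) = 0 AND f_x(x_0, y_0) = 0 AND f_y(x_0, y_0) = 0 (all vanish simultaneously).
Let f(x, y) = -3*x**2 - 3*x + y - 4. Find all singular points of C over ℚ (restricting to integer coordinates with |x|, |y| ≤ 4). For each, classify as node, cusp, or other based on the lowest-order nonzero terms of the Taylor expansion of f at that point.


No singular points in the scanned grid; C is smooth there.

Compute partial derivatives:
  f_x = -6*x - 3.
  f_y = 1.
f_y = 1 is a nonzero constant, so f_y never vanishes: no point (x, y) can satisfy f = f_x = f_y = 0. In particular no (x, y) ∈ {−4, ..., 4}² is singular; the curve is smooth.


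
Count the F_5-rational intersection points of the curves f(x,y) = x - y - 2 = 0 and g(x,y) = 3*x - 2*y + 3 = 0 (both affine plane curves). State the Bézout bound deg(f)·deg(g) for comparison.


Common zeros: {(3, 1)}; count = 1; Bézout bound = 1.

deg(f) = 1, deg(g) = 1, so Bézout bound = 1.
Scan x ∈ F_5. For each x, list the y ∈ F_5 with f(x, y) ≡ 0 and those with g(x, y) ≡ 0 (mod 5); the common zeros in that column are the intersection.
  x = 0: f ≡ 0 at y ∈ {3}; g ≡ 0 at y ∈ {4}; common: ∅.
  x = 1: f ≡ 0 at y ∈ {4}; g ≡ 0 at y ∈ {3}; common: ∅.
  x = 2: f ≡ 0 at y ∈ {0}; g ≡ 0 at y ∈ {2}; common: ∅.
  x = 3: f ≡ 0 at y ∈ {1}; g ≡ 0 at y ∈ {1}; common: {1}.
  x = 4: f ≡ 0 at y ∈ {2}; g ≡ 0 at y ∈ {0}; common: ∅.
Collecting: common zeros = {(3, 1)}, so the count is 1.
Comparison with the Bézout bound: 1 ≤ 1 = deg(f)·deg(g), as expected for curves with no common component (the bound is attained).


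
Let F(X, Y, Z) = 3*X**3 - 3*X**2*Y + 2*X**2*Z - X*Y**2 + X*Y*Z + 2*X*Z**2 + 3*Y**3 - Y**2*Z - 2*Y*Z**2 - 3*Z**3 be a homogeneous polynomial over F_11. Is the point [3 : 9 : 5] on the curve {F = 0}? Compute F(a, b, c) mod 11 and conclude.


F(3,9,5) ≡ 3 (mod 11); P is NOT on the curve.

Evaluate F(3, 9, 5) term-by-term (mod 11).
  3*X**3 ↦ 3·27·1·1 = 81
  -3*X**2*Y ↦ -3·9·9·1 = -243
  2*X**2*Z ↦ 2·9·1·5 = 90
  -X*Y**2 ↦ -1·3·81·1 = -243
  X*Y*Z ↦ 1·3·9·5 = 135
  2*X*Z**2 ↦ 2·3·1·25 = 150
  3*Y**3 ↦ 3·1·729·1 = 2187
  -Y**2*Z ↦ -1·1·81·5 = -405
  -2*Y*Z**2 ↦ -2·1·9·25 = -450
  -3*Z**3 ↦ -3·1·1·125 = -375
Sum: F(3, 9, 5) = (81) + (-243) + (90) + (-243) + (135) + (150) + (2187) + (-405) + (-450) + (-375) = 927.
Reducing mod 11: 927 ≡ 3 (mod 11).
Since F(a, b, c) ≡ 3 ≠ 0 (mod 11), P does NOT lie on the curve.


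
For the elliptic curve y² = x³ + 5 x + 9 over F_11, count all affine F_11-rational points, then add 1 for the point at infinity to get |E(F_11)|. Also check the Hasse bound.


Affine points = {(0, 3), (0, 8), (1, 2), (1, 9), (2, 4), (2, 7), (4, 4), (4, 7), (5, 4), (5, 7), (8, 0), (10, 5), (10, 6)}; affine count = 13; |E(F_11)| = 14.

Discriminant check: Δ ∝ 4a³ + 27b² = 4·5³ + 27·9² = 4·125 + 27·81 ≡ 3 (mod 11). Nonzero ⇒ E is nonsingular.
For each x ∈ F_11, compute rhs = x³ + 5·x + 9 mod 11, then count y ∈ F_11 with y² ≡ rhs.
  x = 0: rhs = 9, matching y values: 3, 8 (2 points).
  x = 1: rhs = 4, matching y values: 2, 9 (2 points).
  x = 2: rhs = 5, matching y values: 4, 7 (2 points).
  x = 3: rhs = 7, matching y values: none (0 points).
  x = 4: rhs = 5, matching y values: 4, 7 (2 points).
  x = 5: rhs = 5, matching y values: 4, 7 (2 points).
  x = 6: rhs = 2, matching y values: none (0 points).
  x = 7: rhs = 2, matching y values: none (0 points).
  x = 8: rhs = 0, matching y values: 0 (1 points).
  x = 9: rhs = 2, matching y values: none (0 points).
  x = 10: rhs = 3, matching y values: 5, 6 (2 points).
Total affine count: 13.
Full point count |E(F_11)| = 13 + 1 = 14.
Hasse bound: |14 − (11+1)| = |2| = 2 ≤ 2√11 ≈ 6.6332 ✓.


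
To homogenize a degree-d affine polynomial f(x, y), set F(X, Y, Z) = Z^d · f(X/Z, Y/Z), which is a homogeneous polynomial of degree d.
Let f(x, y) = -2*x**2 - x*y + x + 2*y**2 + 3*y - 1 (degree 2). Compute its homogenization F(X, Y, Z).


F(X, Y, Z) = -2*X**2 - X*Y + X*Z + 2*Y**2 + 3*Y*Z - Z**2

deg(f) = 2.
Substitute x = X/Z, y = Y/Z into f, then multiply by Z^2.
  monomial -2·x^2·y^0 ↦ -2·X^2·Y^0·Z^0.
  monomial -1·x^1·y^1 ↦ -1·X^1·Y^1·Z^0.
  monomial 1·x^1·y^0 ↦ 1·X^1·Y^0·Z^1.
  monomial 2·x^0·y^2 ↦ 2·X^0·Y^2·Z^0.
  monomial 3·x^0·y^1 ↦ 3·X^0·Y^1·Z^1.
  monomial -1·x^0·y^0 ↦ -1·X^0·Y^0·Z^2.
Collecting: F(X, Y, Z) = -2*X**2 - X*Y + X*Z + 2*Y**2 + 3*Y*Z - Z**2.


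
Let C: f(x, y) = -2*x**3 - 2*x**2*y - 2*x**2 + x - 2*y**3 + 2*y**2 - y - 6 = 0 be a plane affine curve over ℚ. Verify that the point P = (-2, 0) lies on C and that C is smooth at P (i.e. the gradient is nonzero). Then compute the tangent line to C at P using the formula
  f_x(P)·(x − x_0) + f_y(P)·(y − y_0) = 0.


Tangent line at P: -15*x - 9*y - 30 = 0.

Step 1: f(-2, 0) = 0, so P lies on C.
Step 2: partial derivatives
  f_x(x, y) = -6*x**2 - 4*x*y - 4*x + 1, f_y(x, y) = -2*x**2 - 6*y**2 + 4*y - 1.
  f_x(P) = -15, f_y(P) = -9 (gradient nonzero, so P is smooth).
Step 3: tangent line at P: -15·(x − -2) + -9·(y − 0) = 0.
Expanding: -15*x - 9*y - 30 = 0.


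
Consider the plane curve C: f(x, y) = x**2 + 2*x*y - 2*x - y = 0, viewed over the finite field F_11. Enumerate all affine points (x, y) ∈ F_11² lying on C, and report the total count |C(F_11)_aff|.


Affine F_11-points: {(0, 0), (1, 1), (2, 0), (3, 6), (4, 2), (5, 2), (7, 10), (8, 10), (9, 6), (10, 1)}; count = 10.

For each of the 121 pairs (x, y) ∈ F_11², evaluate f(x, y) mod 11. Record the zeros.
  x = 0: [0↦0, 1↦10, 2↦9, 3↦8, 4↦7, 5↦6, 6↦5, 7↦4, 8↦3, 9↦2, 10↦1]  zeros at y ∈ {0}
  x = 1: [0↦10, 1↦0, 2↦1, 3↦2, 4↦3, 5↦4, 6↦5, 7↦6, 8↦7, 9↦8, 10↦9]  zeros at y ∈ {1}
  x = 2: [0↦0, 1↦3, 2↦6, 3↦9, 4↦1, 5↦4, 6↦7, 7↦10, 8↦2, 9↦5, 10↦8]  zeros at y ∈ {0}
  x = 3: [0↦3, 1↦8, 2↦2, 3↦7, 4↦1, 5↦6, 6↦0, 7↦5, 8↦10, 9↦4, 10↦9]  zeros at y ∈ {6}
  x = 4: [0↦8, 1↦4, 2↦0, 3↦7, 4↦3, 5↦10, 6↦6, 7↦2, 8↦9, 9↦5, 10↦1]  zeros at y ∈ {2}
  x = 5: [0↦4, 1↦2, 2↦0, 3↦9, 4↦7, 5↦5, 6↦3, 7↦1, 8↦10, 9↦8, 10↦6]  zeros at y ∈ {2}
  x = 6: [0↦2, 1↦2, 2↦2, 3↦2, 4↦2, 5↦2, 6↦2, 7↦2, 8↦2, 9↦2, 10↦2]  zeros at y ∈ ∅
  x = 7: [0↦2, 1↦4, 2↦6, 3↦8, 4↦10, 5↦1, 6↦3, 7↦5, 8↦7, 9↦9, 10↦0]  zeros at y ∈ {10}
  x = 8: [0↦4, 1↦8, 2↦1, 3↦5, 4↦9, 5↦2, 6↦6, 7↦10, 8↦3, 9↦7, 10↦0]  zeros at y ∈ {10}
  x = 9: [0↦8, 1↦3, 2↦9, 3↦4, 4↦10, 5↦5, 6↦0, 7↦6, 8↦1, 9↦7, 10↦2]  zeros at y ∈ {6}
  x = 10: [0↦3, 1↦0, 2↦8, 3↦5, 4↦2, 5↦10, 6↦7, 7↦4, 8↦1, 9↦9, 10↦6]  zeros at y ∈ {1}
Collecting zeros: affine points = {(0, 0), (1, 1), (2, 0), (3, 6), (4, 2), (5, 2), (7, 10), (8, 10), (9, 6), (10, 1)}.
Total count |C(F_11)_aff| = 10.


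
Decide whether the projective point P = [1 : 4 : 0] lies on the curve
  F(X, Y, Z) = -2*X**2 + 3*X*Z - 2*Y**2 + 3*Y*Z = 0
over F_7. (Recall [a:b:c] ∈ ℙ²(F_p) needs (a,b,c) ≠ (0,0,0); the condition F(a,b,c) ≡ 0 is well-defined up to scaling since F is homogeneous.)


F(1,4,0) ≡ 1 (mod 7); P is NOT on the curve.

Evaluate F(1, 4, 0) term-by-term (mod 7).
  -2*X**2 ↦ -2·1·1·1 = -2
  3*X*Z ↦ 3·1·1·0 = 0
  -2*Y**2 ↦ -2·1·16·1 = -32
  3*Y*Z ↦ 3·1·4·0 = 0
Sum: F(1, 4, 0) = (-2) + (0) + (-32) + (0) = -34.
Reducing mod 7: -34 ≡ 1 (mod 7).
Since F(a, b, c) ≡ 1 ≠ 0 (mod 7), P does NOT lie on the curve.


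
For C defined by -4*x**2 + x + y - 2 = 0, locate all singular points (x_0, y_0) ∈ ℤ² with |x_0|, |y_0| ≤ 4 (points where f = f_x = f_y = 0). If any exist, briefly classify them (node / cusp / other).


No singular points in the scanned grid; C is smooth there.

Compute partial derivatives:
  f_x = 1 - 8*x.
  f_y = 1.
f_y = 1 is a nonzero constant, so f_y never vanishes: no point (x, y) can satisfy f = f_x = f_y = 0. In particular no (x, y) ∈ {−4, ..., 4}² is singular; the curve is smooth.


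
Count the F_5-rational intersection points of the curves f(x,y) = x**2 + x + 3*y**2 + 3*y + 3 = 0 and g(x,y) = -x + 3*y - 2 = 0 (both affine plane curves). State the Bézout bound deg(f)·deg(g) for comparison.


Common zeros: {(2, 3), (3, 0)}; count = 2; Bézout bound = 2.

deg(f) = 2, deg(g) = 1, so Bézout bound = 2.
Scan x ∈ F_5. For each x, list the y ∈ F_5 with f(x, y) ≡ 0 and those with g(x, y) ≡ 0 (mod 5); the common zeros in that column are the intersection.
  x = 0: f ≡ 0 at y ∈ ∅; g ≡ 0 at y ∈ {4}; common: ∅.
  x = 1: f ≡ 0 at y ∈ {0, 4}; g ≡ 0 at y ∈ {1}; common: ∅.
  x = 2: f ≡ 0 at y ∈ {1, 3}; g ≡ 0 at y ∈ {3}; common: {3}.
  x = 3: f ≡ 0 at y ∈ {0, 4}; g ≡ 0 at y ∈ {0}; common: {0}.
  x = 4: f ≡ 0 at y ∈ ∅; g ≡ 0 at y ∈ {2}; common: ∅.
Collecting: common zeros = {(2, 3), (3, 0)}, so the count is 2.
Comparison with the Bézout bound: 2 ≤ 2 = deg(f)·deg(g), as expected for curves with no common component (the bound is attained).


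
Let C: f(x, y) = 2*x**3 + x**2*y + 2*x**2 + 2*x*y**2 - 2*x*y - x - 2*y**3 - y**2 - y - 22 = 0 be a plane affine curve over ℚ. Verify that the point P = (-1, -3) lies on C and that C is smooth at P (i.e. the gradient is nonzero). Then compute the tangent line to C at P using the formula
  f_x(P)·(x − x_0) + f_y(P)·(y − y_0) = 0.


Tangent line at P: 31*x - 34*y - 71 = 0.

Step 1: f(-1, -3) = 0, so P lies on C.
Step 2: partial derivatives
  f_x(x, y) = 6*x**2 + 2*x*y + 4*x + 2*y**2 - 2*y - 1, f_y(x, y) = x**2 + 4*x*y - 2*x - 6*y**2 - 2*y - 1.
  f_x(P) = 31, f_y(P) = -34 (gradient nonzero, so P is smooth).
Step 3: tangent line at P: 31·(x − -1) + -34·(y − -3) = 0.
Expanding: 31*x - 34*y - 71 = 0.


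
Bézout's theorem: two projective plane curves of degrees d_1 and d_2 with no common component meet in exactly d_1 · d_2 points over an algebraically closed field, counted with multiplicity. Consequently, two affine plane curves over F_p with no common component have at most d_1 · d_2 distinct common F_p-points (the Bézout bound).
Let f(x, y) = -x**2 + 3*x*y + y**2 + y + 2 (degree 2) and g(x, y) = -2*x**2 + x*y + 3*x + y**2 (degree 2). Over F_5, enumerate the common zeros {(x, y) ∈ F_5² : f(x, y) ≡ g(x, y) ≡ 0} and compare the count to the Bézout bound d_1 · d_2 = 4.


Common zeros: {(4, 1)}; count = 1; Bézout bound = 4.

deg(f) = 2, deg(g) = 2, so Bézout bound = 4.
Scan x ∈ F_5. For each x, list the y ∈ F_5 with f(x, y) ≡ 0 and those with g(x, y) ≡ 0 (mod 5); the common zeros in that column are the intersection.
  x = 0: f ≡ 0 at y ∈ ∅; g ≡ 0 at y ∈ {0}; common: ∅.
  x = 1: f ≡ 0 at y ∈ ∅; g ≡ 0 at y ∈ ∅; common: ∅.
  x = 2: f ≡ 0 at y ∈ ∅; g ≡ 0 at y ∈ ∅; common: ∅.
  x = 3: f ≡ 0 at y ∈ ∅; g ≡ 0 at y ∈ {1}; common: ∅.
  x = 4: f ≡ 0 at y ∈ {1}; g ≡ 0 at y ∈ {0, 1}; common: {1}.
Collecting: common zeros = {(4, 1)}, so the count is 1.
Comparison with the Bézout bound: 1 ≤ 4 = deg(f)·deg(g), as expected for curves with no common component (the affine F_5-count falls short of the bound because intersections may lie at infinity, over extension fields, or carry multiplicity).


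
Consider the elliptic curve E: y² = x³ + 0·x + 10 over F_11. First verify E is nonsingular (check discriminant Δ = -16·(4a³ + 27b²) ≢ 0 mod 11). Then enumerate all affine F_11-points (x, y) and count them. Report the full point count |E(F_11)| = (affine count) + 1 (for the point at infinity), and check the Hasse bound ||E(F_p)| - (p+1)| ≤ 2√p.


Affine points = {(1, 0), (3, 2), (3, 9), (5, 5), (5, 6), (7, 1), (7, 10), (8, 4), (8, 7), (10, 3), (10, 8)}; affine count = 11; |E(F_11)| = 12.

Discriminant check: Δ ∝ 4a³ + 27b² = 4·0³ + 27·10² = 4·0 + 27·100 ≡ 5 (mod 11). Nonzero ⇒ E is nonsingular.
For each x ∈ F_11, compute rhs = x³ + 0·x + 10 mod 11, then count y ∈ F_11 with y² ≡ rhs.
  x = 0: rhs = 10, matching y values: none (0 points).
  x = 1: rhs = 0, matching y values: 0 (1 points).
  x = 2: rhs = 7, matching y values: none (0 points).
  x = 3: rhs = 4, matching y values: 2, 9 (2 points).
  x = 4: rhs = 8, matching y values: none (0 points).
  x = 5: rhs = 3, matching y values: 5, 6 (2 points).
  x = 6: rhs = 6, matching y values: none (0 points).
  x = 7: rhs = 1, matching y values: 1, 10 (2 points).
  x = 8: rhs = 5, matching y values: 4, 7 (2 points).
  x = 9: rhs = 2, matching y values: none (0 points).
  x = 10: rhs = 9, matching y values: 3, 8 (2 points).
Total affine count: 11.
Full point count |E(F_11)| = 11 + 1 = 12.
Hasse bound: |12 − (11+1)| = |0| = 0 ≤ 2√11 ≈ 6.6332 ✓.


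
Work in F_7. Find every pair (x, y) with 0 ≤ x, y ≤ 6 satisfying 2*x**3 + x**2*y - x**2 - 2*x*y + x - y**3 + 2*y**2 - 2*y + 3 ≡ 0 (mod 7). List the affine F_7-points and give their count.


Affine F_7-points: {(4, 0), (4, 1), (5, 2), (6, 3)}; count = 4.

For each of the 49 pairs (x, y) ∈ F_7², evaluate f(x, y) mod 7. Record the zeros.
  x = 0: [0↦3, 1↦2, 2↦6, 3↦2, 4↦5, 5↦2, 6↦1]  zeros at y ∈ ∅
  x = 1: [0↦5, 1↦3, 2↦6, 3↦1, 4↦3, 5↦6, 6↦4]  zeros at y ∈ ∅
  x = 2: [0↦3, 1↦2, 2↦6, 3↦2, 4↦5, 5↦2, 6↦1]  zeros at y ∈ ∅
  x = 3: [0↦2, 1↦4, 2↦4, 3↦3, 4↦2, 5↦2, 6↦4]  zeros at y ∈ ∅
  x = 4: [0↦0, 1↦0, 2↦5, 3↦2, 4↦6, 5↦4, 6↦4]  zeros at y ∈ {0, 1}
  x = 5: [0↦2, 1↦2, 2↦0, 3↦4, 4↦1, 5↦6, 6↦6]  zeros at y ∈ {2}
  x = 6: [0↦6, 1↦1, 2↦1, 3↦0, 4↦6, 5↦6, 6↦1]  zeros at y ∈ {3}
Collecting zeros: affine points = {(4, 0), (4, 1), (5, 2), (6, 3)}.
Total count |C(F_7)_aff| = 4.


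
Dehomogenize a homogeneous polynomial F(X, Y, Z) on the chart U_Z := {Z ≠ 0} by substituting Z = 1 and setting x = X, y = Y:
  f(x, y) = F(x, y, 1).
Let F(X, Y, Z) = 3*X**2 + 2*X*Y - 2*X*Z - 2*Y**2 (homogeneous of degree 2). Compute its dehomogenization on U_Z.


f(x, y) = 3*x**2 + 2*x*y - 2*x - 2*y**2

On U_Z we set Z = 1. Each monomial c·X^i·Y^j·Z^k in F becomes c·x^i·y^j·1^k = c·x^i·y^j.
Substituting Z = 1: F(X, Y, 1) = 3*x**2 + 2*x*y - 2*x - 2*y**2.
Note: deg(f) ≤ deg(F) = 2; strict inequality happens when F is divisible by Z (lost terms).


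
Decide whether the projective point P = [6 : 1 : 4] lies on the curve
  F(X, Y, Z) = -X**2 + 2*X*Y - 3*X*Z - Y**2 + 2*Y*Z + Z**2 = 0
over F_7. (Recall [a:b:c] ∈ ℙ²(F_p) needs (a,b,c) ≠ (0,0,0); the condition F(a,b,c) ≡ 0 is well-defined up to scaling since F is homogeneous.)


F(6,1,4) ≡ 4 (mod 7); P is NOT on the curve.

Evaluate F(6, 1, 4) term-by-term (mod 7).
  -X**2 ↦ -1·36·1·1 = -36
  2*X*Y ↦ 2·6·1·1 = 12
  -3*X*Z ↦ -3·6·1·4 = -72
  -Y**2 ↦ -1·1·1·1 = -1
  2*Y*Z ↦ 2·1·1·4 = 8
  Z**2 ↦ 1·1·1·16 = 16
Sum: F(6, 1, 4) = (-36) + (12) + (-72) + (-1) + (8) + (16) = -73.
Reducing mod 7: -73 ≡ 4 (mod 7).
Since F(a, b, c) ≡ 4 ≠ 0 (mod 7), P does NOT lie on the curve.


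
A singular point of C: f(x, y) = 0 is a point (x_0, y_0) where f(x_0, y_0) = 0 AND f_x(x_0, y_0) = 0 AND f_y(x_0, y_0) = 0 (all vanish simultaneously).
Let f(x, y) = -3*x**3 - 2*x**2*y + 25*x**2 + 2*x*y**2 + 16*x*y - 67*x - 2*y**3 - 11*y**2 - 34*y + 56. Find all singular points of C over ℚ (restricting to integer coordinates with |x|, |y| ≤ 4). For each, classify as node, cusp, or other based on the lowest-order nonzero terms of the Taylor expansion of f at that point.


Singular points: {(3, -1)}; classification: cusp.

Compute partial derivatives:
  f_x = -9*x**2 - 4*x*y + 50*x + 2*y**2 + 16*y - 67.
  f_y = -2*x**2 + 4*x*y + 16*x - 6*y**2 - 22*y - 34.
Scan x_0 ∈ {−4, ..., 4}. For each x_0, f_y(x_0, y) is a polynomial in y; find its integer roots y ∈ {−4, ..., 4}, then test f_x and f at those candidates.
  x = -4: f_y(-4, y) = -6*y**2 - 38*y - 130; no integer root y with |y| ≤ 4.
  x = -3: f_y(-3, y) = -6*y**2 - 34*y - 100; no integer root y with |y| ≤ 4.
  x = -2: f_y(-2, y) = -6*y**2 - 30*y - 74; no integer root y with |y| ≤ 4.
  x = -1: f_y(-1, y) = -6*y**2 - 26*y - 52; no integer root y with |y| ≤ 4.
  x = 0: f_y(0, y) = -6*y**2 - 22*y - 34; no integer root y with |y| ≤ 4.
  x = 1: f_y(1, y) = -6*y**2 - 18*y - 20; no integer root y with |y| ≤ 4.
  x = 2: f_y(2, y) = -6*y**2 - 14*y - 10; no integer root y with |y| ≤ 4.
  x = 3: f_y(3, y) = -6*y**2 - 10*y - 4; vanishes at y ∈ {-1}. (3, -1): f_x = 0, f = 0 — SINGULAR.
  x = 4: f_y(4, y) = -6*y**2 - 6*y - 2; no integer root y with |y| ≤ 4.
Only singular point on the grid: (3, -1).
Classify: substitute x = 3 + u, y = -1 + v and expand: f = -3*u**3 - 2*u**2*v + 2*u*v**2 - 2*v**3 + v**2.
No constant or linear terms (consistent with a singular point). Quadratic part: v**2. Cubic part: -3*u**3 - 2*u**2*v + 2*u*v**2 - 2*v**3.
The quadratic part v**2 is a perfect square, so there is a single (double) tangent line v = 0, i.e. y = -1. Restricting the cubic part to that line (v = 0) leaves -3*u**3 ≠ 0, so f is not divisible by v and the branch is v² ≈ 3*u**3 to lowest order — this is a cusp.
Classification: cusp.


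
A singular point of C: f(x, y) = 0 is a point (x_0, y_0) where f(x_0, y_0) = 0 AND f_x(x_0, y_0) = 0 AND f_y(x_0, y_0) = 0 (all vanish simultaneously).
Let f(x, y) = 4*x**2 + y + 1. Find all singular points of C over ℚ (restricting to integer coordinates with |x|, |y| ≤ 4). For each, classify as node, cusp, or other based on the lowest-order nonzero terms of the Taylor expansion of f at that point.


No singular points in the scanned grid; C is smooth there.

Compute partial derivatives:
  f_x = 8*x.
  f_y = 1.
f_y = 1 is a nonzero constant, so f_y never vanishes: no point (x, y) can satisfy f = f_x = f_y = 0. In particular no (x, y) ∈ {−4, ..., 4}² is singular; the curve is smooth.


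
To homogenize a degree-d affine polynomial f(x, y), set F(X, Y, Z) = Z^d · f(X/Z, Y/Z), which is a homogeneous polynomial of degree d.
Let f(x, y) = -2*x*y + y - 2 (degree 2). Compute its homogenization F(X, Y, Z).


F(X, Y, Z) = -2*X*Y + Y*Z - 2*Z**2

deg(f) = 2.
Substitute x = X/Z, y = Y/Z into f, then multiply by Z^2.
  monomial -2·x^1·y^1 ↦ -2·X^1·Y^1·Z^0.
  monomial 1·x^0·y^1 ↦ 1·X^0·Y^1·Z^1.
  monomial -2·x^0·y^0 ↦ -2·X^0·Y^0·Z^2.
Collecting: F(X, Y, Z) = -2*X*Y + Y*Z - 2*Z**2.


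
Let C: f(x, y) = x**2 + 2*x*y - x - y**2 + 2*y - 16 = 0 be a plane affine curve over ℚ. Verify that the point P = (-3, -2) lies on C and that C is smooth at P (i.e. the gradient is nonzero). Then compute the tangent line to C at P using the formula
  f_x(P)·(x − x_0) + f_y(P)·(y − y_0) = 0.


Tangent line at P: -11*x - 33 = 0.

Step 1: f(-3, -2) = 0, so P lies on C.
Step 2: partial derivatives
  f_x(x, y) = 2*x + 2*y - 1, f_y(x, y) = 2*x - 2*y + 2.
  f_x(P) = -11, f_y(P) = 0 (gradient nonzero, so P is smooth).
Step 3: tangent line at P: -11·(x − -3) + 0·(y − -2) = 0.
Expanding: -11*x - 33 = 0.


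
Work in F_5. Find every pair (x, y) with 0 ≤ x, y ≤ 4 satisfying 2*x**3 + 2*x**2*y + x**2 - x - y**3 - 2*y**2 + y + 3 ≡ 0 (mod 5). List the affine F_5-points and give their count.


Affine F_5-points: {(1, 0), (1, 1), (1, 2), (3, 2), (3, 3)}; count = 5.

For each of the 25 pairs (x, y) ∈ F_5², evaluate f(x, y) mod 5. Record the zeros.
  x = 0: [0↦3, 1↦1, 2↦4, 3↦1, 4↦1]  zeros at y ∈ ∅
  x = 1: [0↦0, 1↦0, 2↦0, 3↦4, 4↦1]  zeros at y ∈ {0, 1, 2}
  x = 2: [0↦1, 1↦2, 2↦3, 3↦3, 4↦1]  zeros at y ∈ ∅
  x = 3: [0↦3, 1↦4, 2↦0, 3↦0, 4↦3]  zeros at y ∈ {2, 3}
  x = 4: [0↦3, 1↦3, 2↦3, 3↦2, 4↦4]  zeros at y ∈ ∅
Collecting zeros: affine points = {(1, 0), (1, 1), (1, 2), (3, 2), (3, 3)}.
Total count |C(F_5)_aff| = 5.


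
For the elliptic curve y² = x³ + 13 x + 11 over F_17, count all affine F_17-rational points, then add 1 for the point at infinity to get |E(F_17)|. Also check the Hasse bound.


Affine points = {(1, 5), (1, 12), (3, 3), (3, 14), (4, 5), (4, 12), (6, 4), (6, 13), (8, 7), (8, 10), (10, 6), (10, 11), (12, 5), (12, 12), (14, 8), (14, 9)}; affine count = 16; |E(F_17)| = 17.

Discriminant check: Δ ∝ 4a³ + 27b² = 4·13³ + 27·11² = 4·2197 + 27·121 ≡ 2 (mod 17). Nonzero ⇒ E is nonsingular.
For each x ∈ F_17, compute rhs = x³ + 13·x + 11 mod 17, then count y ∈ F_17 with y² ≡ rhs.
  x = 0: rhs = 11, matching y values: none (0 points).
  x = 1: rhs = 8, matching y values: 5, 12 (2 points).
  x = 2: rhs = 11, matching y values: none (0 points).
  x = 3: rhs = 9, matching y values: 3, 14 (2 points).
  x = 4: rhs = 8, matching y values: 5, 12 (2 points).
  x = 5: rhs = 14, matching y values: none (0 points).
  x = 6: rhs = 16, matching y values: 4, 13 (2 points).
  x = 7: rhs = 3, matching y values: none (0 points).
  x = 8: rhs = 15, matching y values: 7, 10 (2 points).
  x = 9: rhs = 7, matching y values: none (0 points).
  x = 10: rhs = 2, matching y values: 6, 11 (2 points).
  x = 11: rhs = 6, matching y values: none (0 points).
  x = 12: rhs = 8, matching y values: 5, 12 (2 points).
  x = 13: rhs = 14, matching y values: none (0 points).
  x = 14: rhs = 13, matching y values: 8, 9 (2 points).
  x = 15: rhs = 11, matching y values: none (0 points).
  x = 16: rhs = 14, matching y values: none (0 points).
Total affine count: 16.
Full point count |E(F_17)| = 16 + 1 = 17.
Hasse bound: |17 − (17+1)| = |-1| = 1 ≤ 2√17 ≈ 8.2462 ✓.


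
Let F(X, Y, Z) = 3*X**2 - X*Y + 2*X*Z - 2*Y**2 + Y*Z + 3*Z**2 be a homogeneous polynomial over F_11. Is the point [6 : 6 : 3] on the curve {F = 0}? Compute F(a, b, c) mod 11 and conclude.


F(6,6,3) ≡ 4 (mod 11); P is NOT on the curve.

Evaluate F(6, 6, 3) term-by-term (mod 11).
  3*X**2 ↦ 3·36·1·1 = 108
  -X*Y ↦ -1·6·6·1 = -36
  2*X*Z ↦ 2·6·1·3 = 36
  -2*Y**2 ↦ -2·1·36·1 = -72
  Y*Z ↦ 1·1·6·3 = 18
  3*Z**2 ↦ 3·1·1·9 = 27
Sum: F(6, 6, 3) = (108) + (-36) + (36) + (-72) + (18) + (27) = 81.
Reducing mod 11: 81 ≡ 4 (mod 11).
Since F(a, b, c) ≡ 4 ≠ 0 (mod 11), P does NOT lie on the curve.


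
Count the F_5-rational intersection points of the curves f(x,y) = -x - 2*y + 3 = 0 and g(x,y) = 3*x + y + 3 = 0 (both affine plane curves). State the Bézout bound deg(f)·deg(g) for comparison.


Common zeros: ∅; count = 0; Bézout bound = 1.

deg(f) = 1, deg(g) = 1, so Bézout bound = 1.
Scan x ∈ F_5. For each x, list the y ∈ F_5 with f(x, y) ≡ 0 and those with g(x, y) ≡ 0 (mod 5); the common zeros in that column are the intersection.
  x = 0: f ≡ 0 at y ∈ {4}; g ≡ 0 at y ∈ {2}; common: ∅.
  x = 1: f ≡ 0 at y ∈ {1}; g ≡ 0 at y ∈ {4}; common: ∅.
  x = 2: f ≡ 0 at y ∈ {3}; g ≡ 0 at y ∈ {1}; common: ∅.
  x = 3: f ≡ 0 at y ∈ {0}; g ≡ 0 at y ∈ {3}; common: ∅.
  x = 4: f ≡ 0 at y ∈ {2}; g ≡ 0 at y ∈ {0}; common: ∅.
Collecting: common zeros = ∅, so the count is 0.
Comparison with the Bézout bound: 0 ≤ 1 = deg(f)·deg(g), as expected for curves with no common component (the affine F_5-count falls short of the bound because intersections may lie at infinity, over extension fields, or carry multiplicity).


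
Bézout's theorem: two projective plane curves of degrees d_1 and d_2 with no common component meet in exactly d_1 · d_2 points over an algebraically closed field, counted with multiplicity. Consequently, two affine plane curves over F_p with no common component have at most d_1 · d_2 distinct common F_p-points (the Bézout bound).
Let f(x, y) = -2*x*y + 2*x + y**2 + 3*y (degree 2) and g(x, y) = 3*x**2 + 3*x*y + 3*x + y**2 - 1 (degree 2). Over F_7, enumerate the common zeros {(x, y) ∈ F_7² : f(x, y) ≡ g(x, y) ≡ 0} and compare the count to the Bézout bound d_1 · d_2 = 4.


Common zeros: {(5, 5)}; count = 1; Bézout bound = 4.

deg(f) = 2, deg(g) = 2, so Bézout bound = 4.
Scan x ∈ F_7. For each x, list the y ∈ F_7 with f(x, y) ≡ 0 and those with g(x, y) ≡ 0 (mod 7); the common zeros in that column are the intersection.
  x = 0: f ≡ 0 at y ∈ {0, 4}; g ≡ 0 at y ∈ {1, 6}; common: ∅.
  x = 1: f ≡ 0 at y ∈ {3}; g ≡ 0 at y ∈ ∅; common: ∅.
  x = 2: f ≡ 0 at y ∈ ∅; g ≡ 0 at y ∈ ∅; common: ∅.
  x = 3: f ≡ 0 at y ∈ ∅; g ≡ 0 at y ∈ {0, 5}; common: ∅.
  x = 4: f ≡ 0 at y ∈ {6}; g ≡ 0 at y ∈ ∅; common: ∅.
  x = 5: f ≡ 0 at y ∈ {2, 5}; g ≡ 0 at y ∈ {1, 5}; common: {5}.
  x = 6: f ≡ 0 at y ∈ ∅; g ≡ 0 at y ∈ ∅; common: ∅.
Collecting: common zeros = {(5, 5)}, so the count is 1.
Comparison with the Bézout bound: 1 ≤ 4 = deg(f)·deg(g), as expected for curves with no common component (the affine F_7-count falls short of the bound because intersections may lie at infinity, over extension fields, or carry multiplicity).


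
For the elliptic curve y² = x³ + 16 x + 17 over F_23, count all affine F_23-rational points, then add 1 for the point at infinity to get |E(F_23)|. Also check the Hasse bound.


Affine points = {(3, 0), (7, 9), (7, 14), (8, 6), (8, 17), (9, 4), (9, 19), (10, 2), (10, 21), (11, 11), (11, 12), (14, 8), (14, 15), (17, 2), (17, 21), (19, 2), (19, 21), (21, 0), (22, 0)}; affine count = 19; |E(F_23)| = 20.

Discriminant check: Δ ∝ 4a³ + 27b² = 4·16³ + 27·17² = 4·4096 + 27·289 ≡ 14 (mod 23). Nonzero ⇒ E is nonsingular.
For each x ∈ F_23, compute rhs = x³ + 16·x + 17 mod 23, then count y ∈ F_23 with y² ≡ rhs.
  x = 0: rhs = 17, matching y values: none (0 points).
  x = 1: rhs = 11, matching y values: none (0 points).
  x = 2: rhs = 11, matching y values: none (0 points).
  x = 3: rhs = 0, matching y values: 0 (1 points).
  x = 4: rhs = 7, matching y values: none (0 points).
  x = 5: rhs = 15, matching y values: none (0 points).
  x = 6: rhs = 7, matching y values: none (0 points).
  x = 7: rhs = 12, matching y values: 9, 14 (2 points).
  x = 8: rhs = 13, matching y values: 6, 17 (2 points).
  x = 9: rhs = 16, matching y values: 4, 19 (2 points).
  x = 10: rhs = 4, matching y values: 2, 21 (2 points).
  x = 11: rhs = 6, matching y values: 11, 12 (2 points).
  x = 12: rhs = 5, matching y values: none (0 points).
  x = 13: rhs = 7, matching y values: none (0 points).
  x = 14: rhs = 18, matching y values: 8, 15 (2 points).
  x = 15: rhs = 21, matching y values: none (0 points).
  x = 16: rhs = 22, matching y values: none (0 points).
  x = 17: rhs = 4, matching y values: 2, 21 (2 points).
  x = 18: rhs = 19, matching y values: none (0 points).
  x = 19: rhs = 4, matching y values: 2, 21 (2 points).
  x = 20: rhs = 11, matching y values: none (0 points).
  x = 21: rhs = 0, matching y values: 0 (1 points).
  x = 22: rhs = 0, matching y values: 0 (1 points).
Total affine count: 19.
Full point count |E(F_23)| = 19 + 1 = 20.
Hasse bound: |20 − (23+1)| = |-4| = 4 ≤ 2√23 ≈ 9.5917 ✓.


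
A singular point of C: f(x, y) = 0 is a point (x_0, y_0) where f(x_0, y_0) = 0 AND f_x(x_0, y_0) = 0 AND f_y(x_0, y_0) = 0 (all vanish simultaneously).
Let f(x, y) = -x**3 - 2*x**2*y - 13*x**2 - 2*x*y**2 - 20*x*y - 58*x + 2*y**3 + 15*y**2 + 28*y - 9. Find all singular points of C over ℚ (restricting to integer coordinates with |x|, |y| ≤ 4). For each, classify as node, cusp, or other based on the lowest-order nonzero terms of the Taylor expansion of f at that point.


Singular points: {(-2, -3)}; classification: node.

Compute partial derivatives:
  f_x = -3*x**2 - 4*x*y - 26*x - 2*y**2 - 20*y - 58.
  f_y = -2*x**2 - 4*x*y - 20*x + 6*y**2 + 30*y + 28.
Scan x_0 ∈ {−4, ..., 4}. For each x_0, f_y(x_0, y) is a polynomial in y; find its integer roots y ∈ {−4, ..., 4}, then test f_x and f at those candidates.
  x = -4: f_y(-4, y) = 6*y**2 + 46*y + 76; no integer root y with |y| ≤ 4.
  x = -3: f_y(-3, y) = 6*y**2 + 42*y + 70; no integer root y with |y| ≤ 4.
  x = -2: f_y(-2, y) = 6*y**2 + 38*y + 60; vanishes at y ∈ {-3}. (-2, -3): f_x = 0, f = 0 — SINGULAR.
  x = -1: f_y(-1, y) = 6*y**2 + 34*y + 46; no integer root y with |y| ≤ 4.
  x = 0: f_y(0, y) = 6*y**2 + 30*y + 28; no integer root y with |y| ≤ 4.
  x = 1: f_y(1, y) = 6*y**2 + 26*y + 6; no integer root y with |y| ≤ 4.
  x = 2: f_y(2, y) = 6*y**2 + 22*y - 20; no integer root y with |y| ≤ 4.
  x = 3: f_y(3, y) = 6*y**2 + 18*y - 50; no integer root y with |y| ≤ 4.
  x = 4: f_y(4, y) = 6*y**2 + 14*y - 84; no integer root y with |y| ≤ 4.
Only singular point on the grid: (-2, -3).
Classify: substitute x = -2 + u, y = -3 + v and expand: f = -u**3 - 2*u**2*v - u**2 - 2*u*v**2 + 2*v**3 + v**2.
No constant or linear terms (consistent with a singular point). Quadratic part: -u**2 + v**2. Cubic part: -u**3 - 2*u**2*v - 2*u*v**2 + 2*v**3.
The quadratic part v**2 - u**2 = (v − u)(v + u) splits into two distinct linear factors, so there are two distinct tangent lines y − -3 = ±(x − -2) — this is a node (ordinary double point).
Classification: node.


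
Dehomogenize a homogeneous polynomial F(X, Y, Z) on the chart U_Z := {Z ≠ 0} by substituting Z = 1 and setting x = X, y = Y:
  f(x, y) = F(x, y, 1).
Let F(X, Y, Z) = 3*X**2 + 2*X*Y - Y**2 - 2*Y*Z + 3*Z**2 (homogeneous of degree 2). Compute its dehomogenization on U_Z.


f(x, y) = 3*x**2 + 2*x*y - y**2 - 2*y + 3

On U_Z we set Z = 1. Each monomial c·X^i·Y^j·Z^k in F becomes c·x^i·y^j·1^k = c·x^i·y^j.
Substituting Z = 1: F(X, Y, 1) = 3*x**2 + 2*x*y - y**2 - 2*y + 3.
Note: deg(f) ≤ deg(F) = 2; strict inequality happens when F is divisible by Z (lost terms).


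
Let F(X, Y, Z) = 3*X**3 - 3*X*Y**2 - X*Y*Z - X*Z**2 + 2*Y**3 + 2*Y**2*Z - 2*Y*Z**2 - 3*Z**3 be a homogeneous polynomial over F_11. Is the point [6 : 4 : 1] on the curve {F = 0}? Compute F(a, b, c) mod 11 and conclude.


F(6,4,1) ≡ 6 (mod 11); P is NOT on the curve.

Evaluate F(6, 4, 1) term-by-term (mod 11).
  3*X**3 ↦ 3·216·1·1 = 648
  -3*X*Y**2 ↦ -3·6·16·1 = -288
  -X*Y*Z ↦ -1·6·4·1 = -24
  -X*Z**2 ↦ -1·6·1·1 = -6
  2*Y**3 ↦ 2·1·64·1 = 128
  2*Y**2*Z ↦ 2·1·16·1 = 32
  -2*Y*Z**2 ↦ -2·1·4·1 = -8
  -3*Z**3 ↦ -3·1·1·1 = -3
Sum: F(6, 4, 1) = (648) + (-288) + (-24) + (-6) + (128) + (32) + (-8) + (-3) = 479.
Reducing mod 11: 479 ≡ 6 (mod 11).
Since F(a, b, c) ≡ 6 ≠ 0 (mod 11), P does NOT lie on the curve.


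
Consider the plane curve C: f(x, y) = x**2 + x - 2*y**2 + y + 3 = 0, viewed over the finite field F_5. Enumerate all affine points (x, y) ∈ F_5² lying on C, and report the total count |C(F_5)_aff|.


Affine F_5-points: {(0, 4), (1, 0), (1, 3), (3, 0), (3, 3), (4, 4)}; count = 6.

For each of the 25 pairs (x, y) ∈ F_5², evaluate f(x, y) mod 5. Record the zeros.
  x = 0: [0↦3, 1↦2, 2↦2, 3↦3, 4↦0]  zeros at y ∈ {4}
  x = 1: [0↦0, 1↦4, 2↦4, 3↦0, 4↦2]  zeros at y ∈ {0, 3}
  x = 2: [0↦4, 1↦3, 2↦3, 3↦4, 4↦1]  zeros at y ∈ ∅
  x = 3: [0↦0, 1↦4, 2↦4, 3↦0, 4↦2]  zeros at y ∈ {0, 3}
  x = 4: [0↦3, 1↦2, 2↦2, 3↦3, 4↦0]  zeros at y ∈ {4}
Collecting zeros: affine points = {(0, 4), (1, 0), (1, 3), (3, 0), (3, 3), (4, 4)}.
Total count |C(F_5)_aff| = 6.


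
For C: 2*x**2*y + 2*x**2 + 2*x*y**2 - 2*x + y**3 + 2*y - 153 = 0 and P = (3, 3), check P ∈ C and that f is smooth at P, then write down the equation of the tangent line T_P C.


Tangent line at P: 64*x + 83*y - 441 = 0.

Step 1: f(3, 3) = 0, so P lies on C.
Step 2: partial derivatives
  f_x(x, y) = 4*x*y + 4*x + 2*y**2 - 2, f_y(x, y) = 2*x**2 + 4*x*y + 3*y**2 + 2.
  f_x(P) = 64, f_y(P) = 83 (gradient nonzero, so P is smooth).
Step 3: tangent line at P: 64·(x − 3) + 83·(y − 3) = 0.
Expanding: 64*x + 83*y - 441 = 0.


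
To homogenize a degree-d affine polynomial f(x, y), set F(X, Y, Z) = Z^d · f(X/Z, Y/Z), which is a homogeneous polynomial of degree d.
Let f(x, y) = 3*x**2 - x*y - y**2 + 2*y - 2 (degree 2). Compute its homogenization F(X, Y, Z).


F(X, Y, Z) = 3*X**2 - X*Y - Y**2 + 2*Y*Z - 2*Z**2

deg(f) = 2.
Substitute x = X/Z, y = Y/Z into f, then multiply by Z^2.
  monomial 3·x^2·y^0 ↦ 3·X^2·Y^0·Z^0.
  monomial -1·x^1·y^1 ↦ -1·X^1·Y^1·Z^0.
  monomial -1·x^0·y^2 ↦ -1·X^0·Y^2·Z^0.
  monomial 2·x^0·y^1 ↦ 2·X^0·Y^1·Z^1.
  monomial -2·x^0·y^0 ↦ -2·X^0·Y^0·Z^2.
Collecting: F(X, Y, Z) = 3*X**2 - X*Y - Y**2 + 2*Y*Z - 2*Z**2.


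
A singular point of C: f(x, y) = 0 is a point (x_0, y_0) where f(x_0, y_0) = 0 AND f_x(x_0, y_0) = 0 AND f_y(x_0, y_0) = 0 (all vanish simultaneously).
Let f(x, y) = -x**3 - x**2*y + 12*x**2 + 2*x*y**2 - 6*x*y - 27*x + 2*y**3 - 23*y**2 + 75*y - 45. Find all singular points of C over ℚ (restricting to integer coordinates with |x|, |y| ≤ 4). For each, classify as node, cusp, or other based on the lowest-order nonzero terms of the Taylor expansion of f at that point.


Singular points: {(3, 3)}; classification: cusp.

Compute partial derivatives:
  f_x = -3*x**2 - 2*x*y + 24*x + 2*y**2 - 6*y - 27.
  f_y = -x**2 + 4*x*y - 6*x + 6*y**2 - 46*y + 75.
Scan x_0 ∈ {−4, ..., 4}. For each x_0, f_y(x_0, y) is a polynomial in y; find its integer roots y ∈ {−4, ..., 4}, then test f_x and f at those candidates.
  x = -4: f_y(-4, y) = 6*y**2 - 62*y + 83; no integer root y with |y| ≤ 4.
  x = -3: f_y(-3, y) = 6*y**2 - 58*y + 84; no integer root y with |y| ≤ 4.
  x = -2: f_y(-2, y) = 6*y**2 - 54*y + 83; no integer root y with |y| ≤ 4.
  x = -1: f_y(-1, y) = 6*y**2 - 50*y + 80; no integer root y with |y| ≤ 4.
  x = 0: f_y(0, y) = 6*y**2 - 46*y + 75; no integer root y with |y| ≤ 4.
  x = 1: f_y(1, y) = 6*y**2 - 42*y + 68; no integer root y with |y| ≤ 4.
  x = 2: f_y(2, y) = 6*y**2 - 38*y + 59; no integer root y with |y| ≤ 4.
  x = 3: f_y(3, y) = 6*y**2 - 34*y + 48; vanishes at y ∈ {3}. (3, 3): f_x = 0, f = 0 — SINGULAR.
  x = 4: f_y(4, y) = 6*y**2 - 30*y + 35; no integer root y with |y| ≤ 4.
Only singular point on the grid: (3, 3).
Classify: substitute x = 3 + u, y = 3 + v and expand: f = -u**3 - u**2*v + 2*u*v**2 + 2*v**3 + v**2.
No constant or linear terms (consistent with a singular point). Quadratic part: v**2. Cubic part: -u**3 - u**2*v + 2*u*v**2 + 2*v**3.
The quadratic part v**2 is a perfect square, so there is a single (double) tangent line v = 0, i.e. y = 3. Restricting the cubic part to that line (v = 0) leaves -u**3 ≠ 0, so f is not divisible by v and the branch is v² ≈ u**3 to lowest order — this is a cusp.
Classification: cusp.


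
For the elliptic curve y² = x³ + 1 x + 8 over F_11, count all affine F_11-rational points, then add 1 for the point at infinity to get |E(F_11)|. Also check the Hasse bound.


Affine points = {(3, 4), (3, 7), (8, 0), (9, 3), (9, 8)}; affine count = 5; |E(F_11)| = 6.

Discriminant check: Δ ∝ 4a³ + 27b² = 4·1³ + 27·8² = 4·1 + 27·64 ≡ 5 (mod 11). Nonzero ⇒ E is nonsingular.
For each x ∈ F_11, compute rhs = x³ + 1·x + 8 mod 11, then count y ∈ F_11 with y² ≡ rhs.
  x = 0: rhs = 8, matching y values: none (0 points).
  x = 1: rhs = 10, matching y values: none (0 points).
  x = 2: rhs = 7, matching y values: none (0 points).
  x = 3: rhs = 5, matching y values: 4, 7 (2 points).
  x = 4: rhs = 10, matching y values: none (0 points).
  x = 5: rhs = 6, matching y values: none (0 points).
  x = 6: rhs = 10, matching y values: none (0 points).
  x = 7: rhs = 6, matching y values: none (0 points).
  x = 8: rhs = 0, matching y values: 0 (1 points).
  x = 9: rhs = 9, matching y values: 3, 8 (2 points).
  x = 10: rhs = 6, matching y values: none (0 points).
Total affine count: 5.
Full point count |E(F_11)| = 5 + 1 = 6.
Hasse bound: |6 − (11+1)| = |-6| = 6 ≤ 2√11 ≈ 6.6332 ✓.
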